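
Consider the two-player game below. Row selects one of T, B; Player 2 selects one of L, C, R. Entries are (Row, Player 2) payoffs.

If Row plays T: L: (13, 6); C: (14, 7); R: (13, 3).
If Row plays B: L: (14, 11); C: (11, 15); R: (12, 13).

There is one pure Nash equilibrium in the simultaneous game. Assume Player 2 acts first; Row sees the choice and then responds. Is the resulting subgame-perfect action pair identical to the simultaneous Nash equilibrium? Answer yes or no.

no

Backward induction with Player 2 moving first.
- L → Row plays B (best of 13, 14); Player 2 gets 11.
- C → Row plays T (best of 14, 11); Player 2 gets 7.
- R → Row plays T (best of 13, 12); Player 2 gets 3.
Player 2's induced payoffs are 11, 7, 3, so Player 2 commits to L. Subgame-perfect outcome: (B, L) with payoffs (14, 11).
For the simultaneous game, intersect best replies.
Row's best replies: L→B; C→T; R→T.
Player 2's best replies: T→C; B→C.
Only (T, C) has each player best-responding; Nash payoffs (14, 7).
Sequential outcome (B, L) differs from the Nash profile (T, C).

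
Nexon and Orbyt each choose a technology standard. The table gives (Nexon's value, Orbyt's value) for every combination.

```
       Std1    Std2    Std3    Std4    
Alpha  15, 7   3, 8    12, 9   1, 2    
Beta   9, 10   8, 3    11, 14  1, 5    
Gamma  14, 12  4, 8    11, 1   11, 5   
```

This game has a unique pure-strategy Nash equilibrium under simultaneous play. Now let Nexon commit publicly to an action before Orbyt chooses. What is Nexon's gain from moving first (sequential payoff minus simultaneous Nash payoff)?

2

Solve by backward induction (Nexon leads).
- Alpha: Orbyt compares 7, 8, 9, 2 and picks Std3; Nexon would get 12.
- Beta: Orbyt compares 10, 3, 14, 5 and picks Std3; Nexon would get 11.
- Gamma: Orbyt compares 12, 8, 1, 5 and picks Std1; Nexon would get 14.
Nexon's induced payoffs are 12, 11, 14, so Nexon commits to Gamma. Subgame-perfect outcome: (Gamma, Std1) with payoffs (14, 12).
Now find the simultaneous Nash equilibrium.
Nexon's best replies: Std1→Alpha; Std2→Beta; Std3→Alpha; Std4→Gamma.
Orbyt's best replies: Alpha→Std3; Beta→Std3; Gamma→Std1.
The unique mutual best reply is (Alpha, Std3), giving (12, 9).
Nexon's commitment gain: 14 − 12 = 2.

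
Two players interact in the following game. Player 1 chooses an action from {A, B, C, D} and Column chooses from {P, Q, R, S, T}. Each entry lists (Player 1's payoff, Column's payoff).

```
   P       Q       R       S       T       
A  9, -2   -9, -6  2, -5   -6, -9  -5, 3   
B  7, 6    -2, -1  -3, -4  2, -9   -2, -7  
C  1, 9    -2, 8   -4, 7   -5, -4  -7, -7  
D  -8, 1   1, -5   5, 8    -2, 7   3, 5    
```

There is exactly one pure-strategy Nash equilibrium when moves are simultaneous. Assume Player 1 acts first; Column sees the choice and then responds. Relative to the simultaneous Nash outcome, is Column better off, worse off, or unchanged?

Column best-responds to each possible Player 1 move:
- A → Column plays T (best of -2, -6, -5, -9, 3); Player 1 gets -5.
- B → Column plays P (best of 6, -1, -4, -9, -7); Player 1 gets 7.
- C → Column plays P (best of 9, 8, 7, -4, -7); Player 1 gets 1.
- D → Column plays R (best of 1, -5, 8, 7, 5); Player 1 gets 5.
Among -5, 7, 1, 5, the best is 7 at B. Subgame-perfect outcome: (B, P) with payoffs (7, 6).
For the simultaneous game, intersect best replies.
Player 1's best replies: P→A; Q→D; R→D; S→B; T→D.
Column's best replies: A→T; B→P; C→P; D→R.
The unique mutual best reply is (D, R), giving (5, 8).
Column earns 6 sequentially versus 8 at the Nash outcome: worse off.

worse off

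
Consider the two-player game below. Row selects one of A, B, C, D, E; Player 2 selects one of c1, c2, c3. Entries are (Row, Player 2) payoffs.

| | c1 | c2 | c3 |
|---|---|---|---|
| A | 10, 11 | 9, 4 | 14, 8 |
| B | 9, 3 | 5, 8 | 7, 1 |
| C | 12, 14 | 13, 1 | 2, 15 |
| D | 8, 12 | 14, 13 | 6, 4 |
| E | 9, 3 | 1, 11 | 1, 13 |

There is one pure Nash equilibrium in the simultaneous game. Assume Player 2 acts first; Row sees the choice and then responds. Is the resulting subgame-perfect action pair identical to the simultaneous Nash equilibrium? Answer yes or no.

Backward induction with Player 2 moving first.
- c1: BR = C, leader payoff 14.
- c2: BR = D, leader payoff 13.
- c3: BR = A, leader payoff 8.
Maximizing over 14, 13, 8, Player 2 chooses c1. Subgame-perfect outcome: (C, c1) with payoffs (12, 14).
Under simultaneous play:
Row's best replies: c1→C; c2→D; c3→A.
Player 2's best replies: A→c1; B→c2; C→c3; D→c2; E→c3.
Only (D, c2) has each player best-responding; Nash payoffs (14, 13).
Sequential outcome (C, c1) differs from the Nash profile (D, c2).

no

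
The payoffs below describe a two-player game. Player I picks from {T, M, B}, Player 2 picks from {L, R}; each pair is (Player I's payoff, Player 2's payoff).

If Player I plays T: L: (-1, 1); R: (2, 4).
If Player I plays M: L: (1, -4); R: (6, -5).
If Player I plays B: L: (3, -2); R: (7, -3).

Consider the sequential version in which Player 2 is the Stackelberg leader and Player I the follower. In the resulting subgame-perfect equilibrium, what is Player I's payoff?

3

Solve by backward induction (Player 2 leads).
- L → Player I plays B (best of -1, 1, 3); Player 2 gets -2.
- R → Player I plays B (best of 2, 6, 7); Player 2 gets -3.
Among -2, -3, the best is -2 at L. Subgame-perfect outcome: (B, L) with payoffs (3, -2).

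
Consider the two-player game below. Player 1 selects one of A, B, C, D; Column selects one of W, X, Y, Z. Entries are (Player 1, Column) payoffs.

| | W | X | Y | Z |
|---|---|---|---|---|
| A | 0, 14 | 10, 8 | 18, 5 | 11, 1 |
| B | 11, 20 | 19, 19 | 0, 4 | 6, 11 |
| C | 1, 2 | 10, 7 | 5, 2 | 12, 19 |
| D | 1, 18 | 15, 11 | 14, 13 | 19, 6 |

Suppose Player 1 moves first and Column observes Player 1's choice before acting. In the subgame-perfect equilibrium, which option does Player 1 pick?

C

Work backward from Column's decision.
- A: Column compares 14, 8, 5, 1 and picks W; Player 1 would get 0.
- B: Column compares 20, 19, 4, 11 and picks W; Player 1 would get 11.
- C: Column compares 2, 7, 2, 19 and picks Z; Player 1 would get 12.
- D: Column compares 18, 11, 13, 6 and picks W; Player 1 would get 1.
Among 0, 11, 12, 1, the best is 12 at C. Subgame-perfect outcome: (C, Z) with payoffs (12, 19).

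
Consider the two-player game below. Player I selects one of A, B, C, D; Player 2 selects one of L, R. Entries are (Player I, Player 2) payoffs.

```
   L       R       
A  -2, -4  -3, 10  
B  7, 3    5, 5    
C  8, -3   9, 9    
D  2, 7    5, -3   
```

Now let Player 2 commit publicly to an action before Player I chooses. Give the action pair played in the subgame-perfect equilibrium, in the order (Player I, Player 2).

Player I best-responds to each possible Player 2 move:
- L: BR = C, leader payoff -3.
- R: BR = C, leader payoff 9.
Maximizing over -3, 9, Player 2 chooses R. Subgame-perfect outcome: (C, R) with payoffs (9, 9).

(C, R)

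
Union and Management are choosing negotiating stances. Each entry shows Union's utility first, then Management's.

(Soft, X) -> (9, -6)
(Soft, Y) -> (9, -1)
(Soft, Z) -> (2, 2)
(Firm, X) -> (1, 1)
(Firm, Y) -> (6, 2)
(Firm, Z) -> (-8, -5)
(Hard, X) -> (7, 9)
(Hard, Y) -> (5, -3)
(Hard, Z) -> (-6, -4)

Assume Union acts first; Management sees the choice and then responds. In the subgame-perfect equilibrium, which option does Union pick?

Management best-responds to each possible Union move:
- Soft: BR = Z, leader payoff 2.
- Firm: BR = Y, leader payoff 6.
- Hard: BR = X, leader payoff 7.
Maximizing over 2, 6, 7, Union chooses Hard. Subgame-perfect outcome: (Hard, X) with payoffs (7, 9).

Hard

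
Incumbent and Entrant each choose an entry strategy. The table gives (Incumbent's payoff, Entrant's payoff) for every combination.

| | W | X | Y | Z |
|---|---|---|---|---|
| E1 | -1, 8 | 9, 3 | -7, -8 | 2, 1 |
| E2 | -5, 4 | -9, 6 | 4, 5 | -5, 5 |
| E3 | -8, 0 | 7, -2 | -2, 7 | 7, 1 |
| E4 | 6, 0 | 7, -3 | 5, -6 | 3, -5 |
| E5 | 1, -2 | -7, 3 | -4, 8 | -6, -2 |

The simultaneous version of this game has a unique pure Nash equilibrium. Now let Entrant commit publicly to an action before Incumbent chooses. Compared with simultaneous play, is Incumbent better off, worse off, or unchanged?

better off

Solve by backward induction (Entrant leads).
- W: Incumbent compares -1, -5, -8, 6, 1 and picks E4; Entrant would get 0.
- X: Incumbent compares 9, -9, 7, 7, -7 and picks E1; Entrant would get 3.
- Y: Incumbent compares -7, 4, -2, 5, -4 and picks E4; Entrant would get -6.
- Z: Incumbent compares 2, -5, 7, 3, -6 and picks E3; Entrant would get 1.
Maximizing over 0, 3, -6, 1, Entrant chooses X. Subgame-perfect outcome: (E1, X) with payoffs (9, 3).
For the simultaneous game, intersect best replies.
Incumbent's best replies: W→E4; X→E1; Y→E4; Z→E3.
Entrant's best replies: E1→W; E2→X; E3→Y; E4→W; E5→Y.
Only (E4, W) has each player best-responding; Nash payoffs (6, 0).
Incumbent earns 9 sequentially versus 6 at the Nash outcome: better off.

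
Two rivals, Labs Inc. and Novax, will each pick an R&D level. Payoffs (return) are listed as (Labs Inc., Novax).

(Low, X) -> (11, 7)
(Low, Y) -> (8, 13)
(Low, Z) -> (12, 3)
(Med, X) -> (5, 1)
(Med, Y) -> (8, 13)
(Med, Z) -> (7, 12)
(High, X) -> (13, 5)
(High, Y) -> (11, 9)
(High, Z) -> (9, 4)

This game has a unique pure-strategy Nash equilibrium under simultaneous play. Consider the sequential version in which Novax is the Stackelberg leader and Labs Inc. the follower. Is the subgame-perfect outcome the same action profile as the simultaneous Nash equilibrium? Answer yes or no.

Backward induction with Novax moving first.
- X → Labs Inc. plays High (best of 11, 5, 13); Novax gets 5.
- Y → Labs Inc. plays High (best of 8, 8, 11); Novax gets 9.
- Z → Labs Inc. plays Low (best of 12, 7, 9); Novax gets 3.
Among 5, 9, 3, the best is 9 at Y. Subgame-perfect outcome: (High, Y) with payoffs (11, 9).
Now find the simultaneous Nash equilibrium.
Labs Inc.'s best replies: X→High; Y→High; Z→Low.
Novax's best replies: Low→Y; Med→Y; High→Y.
The unique mutual best reply is (High, Y), giving (11, 9).
Sequential outcome (High, Y) coincides with the Nash profile (High, Y).

yes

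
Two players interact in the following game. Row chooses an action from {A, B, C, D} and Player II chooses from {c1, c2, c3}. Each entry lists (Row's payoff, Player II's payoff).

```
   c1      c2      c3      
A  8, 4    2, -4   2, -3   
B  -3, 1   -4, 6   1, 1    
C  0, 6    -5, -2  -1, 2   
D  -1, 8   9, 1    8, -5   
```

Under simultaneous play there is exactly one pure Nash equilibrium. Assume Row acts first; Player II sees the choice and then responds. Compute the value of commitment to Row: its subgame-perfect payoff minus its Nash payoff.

0

Solve by backward induction (Row leads).
- A: BR = c1, leader payoff 8.
- B: BR = c2, leader payoff -4.
- C: BR = c1, leader payoff 0.
- D: BR = c1, leader payoff -1.
Among 8, -4, 0, -1, the best is 8 at A. Subgame-perfect outcome: (A, c1) with payoffs (8, 4).
Under simultaneous play:
Row's best replies: c1→A; c2→D; c3→D.
Player II's best replies: A→c1; B→c2; C→c1; D→c1.
Only (A, c1) has each player best-responding; Nash payoffs (8, 4).
Row's commitment gain: 8 − 8 = 0.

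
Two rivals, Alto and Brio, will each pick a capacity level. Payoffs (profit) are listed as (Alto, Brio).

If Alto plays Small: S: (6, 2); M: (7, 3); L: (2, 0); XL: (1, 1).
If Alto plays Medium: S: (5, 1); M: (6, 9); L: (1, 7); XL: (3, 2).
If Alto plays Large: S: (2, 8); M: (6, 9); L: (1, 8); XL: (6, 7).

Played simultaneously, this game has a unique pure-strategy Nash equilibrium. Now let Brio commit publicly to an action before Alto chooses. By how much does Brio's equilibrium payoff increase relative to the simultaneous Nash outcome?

4

Solve by backward induction (Brio leads).
- S → Alto plays Small (best of 6, 5, 2); Brio gets 2.
- M → Alto plays Small (best of 7, 6, 6); Brio gets 3.
- L → Alto plays Small (best of 2, 1, 1); Brio gets 0.
- XL → Alto plays Large (best of 1, 3, 6); Brio gets 7.
Among 2, 3, 0, 7, the best is 7 at XL. Subgame-perfect outcome: (Large, XL) with payoffs (6, 7).
For the simultaneous game, intersect best replies.
Alto's best replies: S→Small; M→Small; L→Small; XL→Large.
Brio's best replies: Small→M; Medium→M; Large→M.
The unique mutual best reply is (Small, M), giving (7, 3).
Brio's commitment gain: 7 − 3 = 4.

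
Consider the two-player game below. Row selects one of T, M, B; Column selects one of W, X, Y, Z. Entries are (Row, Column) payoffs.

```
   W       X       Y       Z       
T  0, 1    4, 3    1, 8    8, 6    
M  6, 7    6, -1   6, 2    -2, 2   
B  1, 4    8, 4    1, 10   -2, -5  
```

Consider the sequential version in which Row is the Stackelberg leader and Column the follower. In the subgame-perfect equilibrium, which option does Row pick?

Solve by backward induction (Row leads).
- T: BR = Y, leader payoff 1.
- M: BR = W, leader payoff 6.
- B: BR = Y, leader payoff 1.
Row's induced payoffs are 1, 6, 1, so Row commits to M. Subgame-perfect outcome: (M, W) with payoffs (6, 7).

M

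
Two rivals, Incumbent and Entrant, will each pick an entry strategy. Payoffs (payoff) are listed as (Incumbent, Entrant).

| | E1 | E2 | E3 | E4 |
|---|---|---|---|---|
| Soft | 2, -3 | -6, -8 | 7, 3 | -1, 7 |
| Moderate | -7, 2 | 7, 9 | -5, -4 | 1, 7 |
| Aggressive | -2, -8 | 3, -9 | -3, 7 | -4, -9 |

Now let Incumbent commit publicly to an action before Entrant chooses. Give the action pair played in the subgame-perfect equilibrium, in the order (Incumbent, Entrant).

Work backward from Entrant's decision.
- Soft → Entrant plays E4 (best of -3, -8, 3, 7); Incumbent gets -1.
- Moderate → Entrant plays E2 (best of 2, 9, -4, 7); Incumbent gets 7.
- Aggressive → Entrant plays E3 (best of -8, -9, 7, -9); Incumbent gets -3.
Maximizing over -1, 7, -3, Incumbent chooses Moderate. Subgame-perfect outcome: (Moderate, E2) with payoffs (7, 9).

(Moderate, E2)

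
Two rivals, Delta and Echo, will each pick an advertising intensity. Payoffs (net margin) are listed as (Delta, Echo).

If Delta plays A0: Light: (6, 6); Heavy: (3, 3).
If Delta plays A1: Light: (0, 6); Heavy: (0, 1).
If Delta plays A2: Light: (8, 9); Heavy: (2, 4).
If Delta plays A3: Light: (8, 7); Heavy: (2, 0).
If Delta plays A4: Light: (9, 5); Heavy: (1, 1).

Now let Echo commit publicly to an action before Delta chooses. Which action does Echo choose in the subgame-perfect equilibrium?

Delta best-responds to each possible Echo move:
- Light: BR = A4, leader payoff 5.
- Heavy: BR = A0, leader payoff 3.
Among 5, 3, the best is 5 at Light. Subgame-perfect outcome: (A4, Light) with payoffs (9, 5).

Light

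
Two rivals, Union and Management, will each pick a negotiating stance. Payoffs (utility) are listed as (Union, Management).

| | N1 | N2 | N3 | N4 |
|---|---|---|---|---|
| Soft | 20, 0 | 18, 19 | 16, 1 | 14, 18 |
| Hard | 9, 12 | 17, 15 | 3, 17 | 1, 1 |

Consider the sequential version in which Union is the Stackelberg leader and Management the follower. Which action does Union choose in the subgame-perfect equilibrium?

Management best-responds to each possible Union move:
- Soft: Management compares 0, 19, 1, 18 and picks N2; Union would get 18.
- Hard: Management compares 12, 15, 17, 1 and picks N3; Union would get 3.
Among 18, 3, the best is 18 at Soft. Subgame-perfect outcome: (Soft, N2) with payoffs (18, 19).

Soft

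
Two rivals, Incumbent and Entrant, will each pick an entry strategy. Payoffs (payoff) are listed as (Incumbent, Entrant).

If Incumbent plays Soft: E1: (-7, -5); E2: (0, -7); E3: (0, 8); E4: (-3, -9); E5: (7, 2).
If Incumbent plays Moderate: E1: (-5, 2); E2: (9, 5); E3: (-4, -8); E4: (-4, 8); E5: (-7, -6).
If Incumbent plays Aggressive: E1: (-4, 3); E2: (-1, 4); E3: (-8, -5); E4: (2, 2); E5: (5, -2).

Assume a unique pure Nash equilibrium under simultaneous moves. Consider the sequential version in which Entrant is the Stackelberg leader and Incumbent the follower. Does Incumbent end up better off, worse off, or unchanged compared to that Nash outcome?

Backward induction with Entrant moving first.
- E1: Incumbent compares -7, -5, -4 and picks Aggressive; Entrant would get 3.
- E2: Incumbent compares 0, 9, -1 and picks Moderate; Entrant would get 5.
- E3: Incumbent compares 0, -4, -8 and picks Soft; Entrant would get 8.
- E4: Incumbent compares -3, -4, 2 and picks Aggressive; Entrant would get 2.
- E5: Incumbent compares 7, -7, 5 and picks Soft; Entrant would get 2.
Maximizing over 3, 5, 8, 2, 2, Entrant chooses E3. Subgame-perfect outcome: (Soft, E3) with payoffs (0, 8).
For the simultaneous game, intersect best replies.
Incumbent's best replies: E1→Aggressive; E2→Moderate; E3→Soft; E4→Aggressive; E5→Soft.
Entrant's best replies: Soft→E3; Moderate→E4; Aggressive→E2.
Only (Soft, E3) has each player best-responding; Nash payoffs (0, 8).
Incumbent earns 0 sequentially versus 0 at the Nash outcome: unchanged.

unchanged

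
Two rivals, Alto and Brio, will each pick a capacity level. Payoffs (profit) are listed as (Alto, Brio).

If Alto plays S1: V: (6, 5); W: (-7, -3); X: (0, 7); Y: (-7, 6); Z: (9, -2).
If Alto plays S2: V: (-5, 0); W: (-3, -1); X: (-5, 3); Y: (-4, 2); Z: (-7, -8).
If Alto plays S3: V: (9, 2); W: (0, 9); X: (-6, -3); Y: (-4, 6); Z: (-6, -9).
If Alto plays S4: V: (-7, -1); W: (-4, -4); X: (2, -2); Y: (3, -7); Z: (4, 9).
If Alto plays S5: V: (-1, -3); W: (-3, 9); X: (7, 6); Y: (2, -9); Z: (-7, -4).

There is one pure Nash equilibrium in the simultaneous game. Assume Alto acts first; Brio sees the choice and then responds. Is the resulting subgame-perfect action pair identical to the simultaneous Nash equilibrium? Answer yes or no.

Solve by backward induction (Alto leads).
- S1: Brio compares 5, -3, 7, 6, -2 and picks X; Alto would get 0.
- S2: Brio compares 0, -1, 3, 2, -8 and picks X; Alto would get -5.
- S3: Brio compares 2, 9, -3, 6, -9 and picks W; Alto would get 0.
- S4: Brio compares -1, -4, -2, -7, 9 and picks Z; Alto would get 4.
- S5: Brio compares -3, 9, 6, -9, -4 and picks W; Alto would get -3.
Maximizing over 0, -5, 0, 4, -3, Alto chooses S4. Subgame-perfect outcome: (S4, Z) with payoffs (4, 9).
Now find the simultaneous Nash equilibrium.
Alto's best replies: V→S3; W→S3; X→S5; Y→S4; Z→S1.
Brio's best replies: S1→X; S2→X; S3→W; S4→Z; S5→W.
Only (S3, W) has each player best-responding; Nash payoffs (0, 9).
Sequential outcome (S4, Z) differs from the Nash profile (S3, W).

no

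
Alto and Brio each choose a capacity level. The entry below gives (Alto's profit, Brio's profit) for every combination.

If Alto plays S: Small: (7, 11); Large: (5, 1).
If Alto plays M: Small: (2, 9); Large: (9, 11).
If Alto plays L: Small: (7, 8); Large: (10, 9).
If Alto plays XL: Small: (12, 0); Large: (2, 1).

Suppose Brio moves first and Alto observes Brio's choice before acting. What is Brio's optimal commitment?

Large

Solve by backward induction (Brio leads).
- Small: BR = XL, leader payoff 0.
- Large: BR = L, leader payoff 9.
Maximizing over 0, 9, Brio chooses Large. Subgame-perfect outcome: (L, Large) with payoffs (10, 9).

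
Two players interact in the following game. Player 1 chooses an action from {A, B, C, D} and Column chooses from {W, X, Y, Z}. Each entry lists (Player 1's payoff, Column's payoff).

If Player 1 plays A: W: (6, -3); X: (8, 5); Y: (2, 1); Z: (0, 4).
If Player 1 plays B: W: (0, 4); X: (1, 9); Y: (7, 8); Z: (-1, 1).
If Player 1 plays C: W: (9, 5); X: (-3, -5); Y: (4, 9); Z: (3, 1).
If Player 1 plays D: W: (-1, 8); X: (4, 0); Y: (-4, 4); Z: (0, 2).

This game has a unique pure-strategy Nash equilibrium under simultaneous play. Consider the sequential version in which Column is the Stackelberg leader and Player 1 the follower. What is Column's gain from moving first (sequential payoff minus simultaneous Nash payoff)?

Backward induction with Column moving first.
- W: Player 1 compares 6, 0, 9, -1 and picks C; Column would get 5.
- X: Player 1 compares 8, 1, -3, 4 and picks A; Column would get 5.
- Y: Player 1 compares 2, 7, 4, -4 and picks B; Column would get 8.
- Z: Player 1 compares 0, -1, 3, 0 and picks C; Column would get 1.
Among 5, 5, 8, 1, the best is 8 at Y. Subgame-perfect outcome: (B, Y) with payoffs (7, 8).
Under simultaneous play:
Player 1's best replies: W→C; X→A; Y→B; Z→C.
Column's best replies: A→X; B→X; C→Y; D→W.
The unique mutual best reply is (A, X), giving (8, 5).
Column's commitment gain: 8 − 5 = 3.

3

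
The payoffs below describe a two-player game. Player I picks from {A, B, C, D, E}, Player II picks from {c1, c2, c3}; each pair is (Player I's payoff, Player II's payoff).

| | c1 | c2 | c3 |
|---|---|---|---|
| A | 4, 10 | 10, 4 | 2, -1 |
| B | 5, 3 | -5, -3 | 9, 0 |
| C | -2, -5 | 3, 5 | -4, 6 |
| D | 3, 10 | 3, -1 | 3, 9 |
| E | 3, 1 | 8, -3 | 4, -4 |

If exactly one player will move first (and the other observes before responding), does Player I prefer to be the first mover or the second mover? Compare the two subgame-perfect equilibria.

second

If Player I leads: Player II's best replies are A→c1, B→c1, C→c3, D→c1, E→c1; Player I's induced payoffs 4, 5, -4, 3, 3; outcome (B, c1), payoffs (5, 3).
If Player II leads: Player I's best replies are c1→B, c2→A, c3→B; Player II's induced payoffs 3, 4, 0; outcome (A, c2), payoffs (10, 4).
Player I gets 5 moving first and 10 moving second, so Player I prefers to move second.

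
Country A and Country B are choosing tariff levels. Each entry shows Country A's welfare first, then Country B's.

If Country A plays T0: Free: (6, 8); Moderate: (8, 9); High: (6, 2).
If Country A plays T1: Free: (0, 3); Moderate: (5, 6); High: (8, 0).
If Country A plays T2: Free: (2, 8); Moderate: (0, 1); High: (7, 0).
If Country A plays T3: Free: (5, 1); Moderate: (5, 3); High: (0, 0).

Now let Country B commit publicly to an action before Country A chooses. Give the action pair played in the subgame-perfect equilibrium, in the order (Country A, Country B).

(T0, Moderate)

Backward induction with Country B moving first.
- Free → Country A plays T0 (best of 6, 0, 2, 5); Country B gets 8.
- Moderate → Country A plays T0 (best of 8, 5, 0, 5); Country B gets 9.
- High → Country A plays T1 (best of 6, 8, 7, 0); Country B gets 0.
Maximizing over 8, 9, 0, Country B chooses Moderate. Subgame-perfect outcome: (T0, Moderate) with payoffs (8, 9).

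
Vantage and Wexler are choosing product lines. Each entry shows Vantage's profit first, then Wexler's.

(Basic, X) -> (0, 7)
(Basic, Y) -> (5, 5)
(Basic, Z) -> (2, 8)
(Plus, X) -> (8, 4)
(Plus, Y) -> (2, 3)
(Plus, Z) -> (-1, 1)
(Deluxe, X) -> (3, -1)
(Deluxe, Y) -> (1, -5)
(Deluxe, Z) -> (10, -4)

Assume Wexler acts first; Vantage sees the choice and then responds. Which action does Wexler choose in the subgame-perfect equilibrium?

Work backward from Vantage's decision.
- X → Vantage plays Plus (best of 0, 8, 3); Wexler gets 4.
- Y → Vantage plays Basic (best of 5, 2, 1); Wexler gets 5.
- Z → Vantage plays Deluxe (best of 2, -1, 10); Wexler gets -4.
Maximizing over 4, 5, -4, Wexler chooses Y. Subgame-perfect outcome: (Basic, Y) with payoffs (5, 5).

Y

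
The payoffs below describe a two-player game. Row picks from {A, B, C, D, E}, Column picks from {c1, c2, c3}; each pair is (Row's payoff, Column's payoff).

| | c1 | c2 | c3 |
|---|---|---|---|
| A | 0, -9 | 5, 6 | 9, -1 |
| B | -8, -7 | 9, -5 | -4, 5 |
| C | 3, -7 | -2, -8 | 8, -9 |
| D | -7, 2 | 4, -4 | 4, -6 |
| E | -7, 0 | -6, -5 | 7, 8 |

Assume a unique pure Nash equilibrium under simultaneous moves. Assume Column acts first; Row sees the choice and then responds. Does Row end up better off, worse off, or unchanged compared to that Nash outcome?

better off

Row best-responds to each possible Column move:
- c1 → Row plays C (best of 0, -8, 3, -7, -7); Column gets -7.
- c2 → Row plays B (best of 5, 9, -2, 4, -6); Column gets -5.
- c3 → Row plays A (best of 9, -4, 8, 4, 7); Column gets -1.
Maximizing over -7, -5, -1, Column chooses c3. Subgame-perfect outcome: (A, c3) with payoffs (9, -1).
For the simultaneous game, intersect best replies.
Row's best replies: c1→C; c2→B; c3→A.
Column's best replies: A→c2; B→c3; C→c1; D→c1; E→c3.
Only (C, c1) has each player best-responding; Nash payoffs (3, -7).
Row earns 9 sequentially versus 3 at the Nash outcome: better off.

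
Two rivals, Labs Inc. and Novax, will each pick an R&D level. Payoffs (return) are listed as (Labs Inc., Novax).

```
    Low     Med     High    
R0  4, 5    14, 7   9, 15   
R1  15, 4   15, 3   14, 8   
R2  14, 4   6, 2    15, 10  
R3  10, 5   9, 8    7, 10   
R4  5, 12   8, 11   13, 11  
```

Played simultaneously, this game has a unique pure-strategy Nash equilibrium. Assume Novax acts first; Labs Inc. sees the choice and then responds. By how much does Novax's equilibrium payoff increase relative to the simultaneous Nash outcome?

Work backward from Labs Inc.'s decision.
- Low: Labs Inc. compares 4, 15, 14, 10, 5 and picks R1; Novax would get 4.
- Med: Labs Inc. compares 14, 15, 6, 9, 8 and picks R1; Novax would get 3.
- High: Labs Inc. compares 9, 14, 15, 7, 13 and picks R2; Novax would get 10.
Among 4, 3, 10, the best is 10 at High. Subgame-perfect outcome: (R2, High) with payoffs (15, 10).
Now find the simultaneous Nash equilibrium.
Labs Inc.'s best replies: Low→R1; Med→R1; High→R2.
Novax's best replies: R0→High; R1→High; R2→High; R3→High; R4→Low.
Only (R2, High) has each player best-responding; Nash payoffs (15, 10).
Novax's commitment gain: 10 − 10 = 0.

0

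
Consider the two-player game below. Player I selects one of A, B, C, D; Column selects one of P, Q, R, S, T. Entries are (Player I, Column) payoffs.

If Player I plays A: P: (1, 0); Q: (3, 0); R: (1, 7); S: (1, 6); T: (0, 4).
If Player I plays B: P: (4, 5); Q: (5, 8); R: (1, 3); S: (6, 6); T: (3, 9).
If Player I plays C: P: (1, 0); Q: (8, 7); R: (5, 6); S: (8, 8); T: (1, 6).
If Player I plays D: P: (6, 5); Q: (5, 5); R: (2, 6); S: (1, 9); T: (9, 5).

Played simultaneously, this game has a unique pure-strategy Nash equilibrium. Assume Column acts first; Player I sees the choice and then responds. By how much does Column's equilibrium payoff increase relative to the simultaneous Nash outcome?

0

Work backward from Player I's decision.
- P: BR = D, leader payoff 5.
- Q: BR = C, leader payoff 7.
- R: BR = C, leader payoff 6.
- S: BR = C, leader payoff 8.
- T: BR = D, leader payoff 5.
Maximizing over 5, 7, 6, 8, 5, Column chooses S. Subgame-perfect outcome: (C, S) with payoffs (8, 8).
Under simultaneous play:
Player I's best replies: P→D; Q→C; R→C; S→C; T→D.
Column's best replies: A→R; B→T; C→S; D→S.
Only (C, S) has each player best-responding; Nash payoffs (8, 8).
Column's commitment gain: 8 − 8 = 0.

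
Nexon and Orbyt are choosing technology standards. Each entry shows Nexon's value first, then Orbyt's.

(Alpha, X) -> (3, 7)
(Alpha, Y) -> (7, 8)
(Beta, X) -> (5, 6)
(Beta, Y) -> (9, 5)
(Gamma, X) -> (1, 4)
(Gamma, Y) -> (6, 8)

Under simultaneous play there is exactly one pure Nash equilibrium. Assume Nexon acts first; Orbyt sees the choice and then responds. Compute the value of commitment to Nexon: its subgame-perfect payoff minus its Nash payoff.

Orbyt best-responds to each possible Nexon move:
- Alpha: BR = Y, leader payoff 7.
- Beta: BR = X, leader payoff 5.
- Gamma: BR = Y, leader payoff 6.
Nexon's induced payoffs are 7, 5, 6, so Nexon commits to Alpha. Subgame-perfect outcome: (Alpha, Y) with payoffs (7, 8).
For the simultaneous game, intersect best replies.
Nexon's best replies: X→Beta; Y→Beta.
Orbyt's best replies: Alpha→Y; Beta→X; Gamma→Y.
Only (Beta, X) has each player best-responding; Nash payoffs (5, 6).
Nexon's commitment gain: 7 − 5 = 2.

2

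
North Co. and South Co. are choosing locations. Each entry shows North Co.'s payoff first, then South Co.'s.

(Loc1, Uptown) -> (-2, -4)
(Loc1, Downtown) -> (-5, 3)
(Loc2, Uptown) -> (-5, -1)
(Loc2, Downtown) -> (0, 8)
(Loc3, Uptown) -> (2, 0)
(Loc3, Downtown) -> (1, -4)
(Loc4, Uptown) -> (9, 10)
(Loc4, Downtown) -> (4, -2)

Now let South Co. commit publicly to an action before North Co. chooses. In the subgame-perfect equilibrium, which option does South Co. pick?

North Co. best-responds to each possible South Co. move:
- Uptown: BR = Loc4, leader payoff 10.
- Downtown: BR = Loc4, leader payoff -2.
Maximizing over 10, -2, South Co. chooses Uptown. Subgame-perfect outcome: (Loc4, Uptown) with payoffs (9, 10).

Uptown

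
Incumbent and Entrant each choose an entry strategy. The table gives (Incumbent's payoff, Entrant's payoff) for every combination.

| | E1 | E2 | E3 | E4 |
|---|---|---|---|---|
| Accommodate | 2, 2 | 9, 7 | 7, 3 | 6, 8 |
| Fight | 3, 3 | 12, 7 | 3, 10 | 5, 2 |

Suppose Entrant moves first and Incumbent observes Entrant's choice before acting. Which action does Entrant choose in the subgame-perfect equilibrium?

E4

Backward induction with Entrant moving first.
- E1 → Incumbent plays Fight (best of 2, 3); Entrant gets 3.
- E2 → Incumbent plays Fight (best of 9, 12); Entrant gets 7.
- E3 → Incumbent plays Accommodate (best of 7, 3); Entrant gets 3.
- E4 → Incumbent plays Accommodate (best of 6, 5); Entrant gets 8.
Among 3, 7, 3, 8, the best is 8 at E4. Subgame-perfect outcome: (Accommodate, E4) with payoffs (6, 8).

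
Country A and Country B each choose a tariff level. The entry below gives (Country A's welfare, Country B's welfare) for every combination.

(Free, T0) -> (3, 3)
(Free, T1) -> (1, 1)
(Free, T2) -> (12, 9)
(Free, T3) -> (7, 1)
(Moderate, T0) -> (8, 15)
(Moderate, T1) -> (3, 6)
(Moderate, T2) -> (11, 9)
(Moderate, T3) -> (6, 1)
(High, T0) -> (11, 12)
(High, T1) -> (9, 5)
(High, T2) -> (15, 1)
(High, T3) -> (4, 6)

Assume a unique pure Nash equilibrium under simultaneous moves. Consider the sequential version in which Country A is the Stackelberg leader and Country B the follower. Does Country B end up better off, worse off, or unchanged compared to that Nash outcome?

worse off

Work backward from Country B's decision.
- Free: BR = T2, leader payoff 12.
- Moderate: BR = T0, leader payoff 8.
- High: BR = T0, leader payoff 11.
Maximizing over 12, 8, 11, Country A chooses Free. Subgame-perfect outcome: (Free, T2) with payoffs (12, 9).
For the simultaneous game, intersect best replies.
Country A's best replies: T0→High; T1→High; T2→High; T3→Free.
Country B's best replies: Free→T2; Moderate→T0; High→T0.
Only (High, T0) has each player best-responding; Nash payoffs (11, 12).
Country B earns 9 sequentially versus 12 at the Nash outcome: worse off.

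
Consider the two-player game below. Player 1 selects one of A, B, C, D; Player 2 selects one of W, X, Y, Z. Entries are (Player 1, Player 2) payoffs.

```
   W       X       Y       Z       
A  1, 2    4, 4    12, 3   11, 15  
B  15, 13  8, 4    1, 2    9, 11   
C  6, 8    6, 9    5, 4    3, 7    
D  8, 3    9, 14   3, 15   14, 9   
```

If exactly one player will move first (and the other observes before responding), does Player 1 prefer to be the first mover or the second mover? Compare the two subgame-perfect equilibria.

first

If Player 1 leads: Player 2's best replies are A→Z, B→W, C→X, D→Y; Player 1's induced payoffs 11, 15, 6, 3; outcome (B, W), payoffs (15, 13).
If Player 2 leads: Player 1's best replies are W→B, X→D, Y→A, Z→D; Player 2's induced payoffs 13, 14, 3, 9; outcome (D, X), payoffs (9, 14).
Player 1 gets 15 moving first and 9 moving second, so Player 1 prefers to move first.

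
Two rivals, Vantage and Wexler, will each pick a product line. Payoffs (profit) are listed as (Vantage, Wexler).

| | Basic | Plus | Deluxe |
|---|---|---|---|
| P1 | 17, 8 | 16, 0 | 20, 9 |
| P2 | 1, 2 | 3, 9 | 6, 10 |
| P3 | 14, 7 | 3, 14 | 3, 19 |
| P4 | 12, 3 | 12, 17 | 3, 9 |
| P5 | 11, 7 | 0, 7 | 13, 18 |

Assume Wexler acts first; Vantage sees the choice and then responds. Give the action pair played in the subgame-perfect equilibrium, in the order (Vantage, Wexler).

(P1, Deluxe)

Vantage best-responds to each possible Wexler move:
- Basic → Vantage plays P1 (best of 17, 1, 14, 12, 11); Wexler gets 8.
- Plus → Vantage plays P1 (best of 16, 3, 3, 12, 0); Wexler gets 0.
- Deluxe → Vantage plays P1 (best of 20, 6, 3, 3, 13); Wexler gets 9.
Wexler's induced payoffs are 8, 0, 9, so Wexler commits to Deluxe. Subgame-perfect outcome: (P1, Deluxe) with payoffs (20, 9).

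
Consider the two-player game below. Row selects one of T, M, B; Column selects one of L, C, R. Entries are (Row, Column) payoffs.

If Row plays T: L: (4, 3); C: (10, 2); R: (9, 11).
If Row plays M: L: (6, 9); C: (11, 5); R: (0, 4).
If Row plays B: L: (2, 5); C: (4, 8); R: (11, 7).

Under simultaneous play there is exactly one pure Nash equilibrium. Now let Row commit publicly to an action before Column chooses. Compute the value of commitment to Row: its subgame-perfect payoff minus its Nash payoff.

Solve by backward induction (Row leads).
- T: Column compares 3, 2, 11 and picks R; Row would get 9.
- M: Column compares 9, 5, 4 and picks L; Row would get 6.
- B: Column compares 5, 8, 7 and picks C; Row would get 4.
Row's induced payoffs are 9, 6, 4, so Row commits to T. Subgame-perfect outcome: (T, R) with payoffs (9, 11).
Under simultaneous play:
Row's best replies: L→M; C→M; R→B.
Column's best replies: T→R; M→L; B→C.
Only (M, L) has each player best-responding; Nash payoffs (6, 9).
Row's commitment gain: 9 − 6 = 3.

3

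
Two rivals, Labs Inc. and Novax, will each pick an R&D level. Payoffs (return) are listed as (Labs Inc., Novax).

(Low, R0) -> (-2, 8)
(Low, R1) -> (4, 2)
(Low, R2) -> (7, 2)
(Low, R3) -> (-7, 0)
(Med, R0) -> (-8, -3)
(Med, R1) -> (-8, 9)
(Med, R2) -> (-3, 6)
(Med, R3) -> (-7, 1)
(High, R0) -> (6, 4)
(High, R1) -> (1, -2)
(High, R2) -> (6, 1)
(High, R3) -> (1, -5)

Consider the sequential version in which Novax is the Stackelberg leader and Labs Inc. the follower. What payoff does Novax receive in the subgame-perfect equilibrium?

4

Solve by backward induction (Novax leads).
- R0: Labs Inc. compares -2, -8, 6 and picks High; Novax would get 4.
- R1: Labs Inc. compares 4, -8, 1 and picks Low; Novax would get 2.
- R2: Labs Inc. compares 7, -3, 6 and picks Low; Novax would get 2.
- R3: Labs Inc. compares -7, -7, 1 and picks High; Novax would get -5.
Among 4, 2, 2, -5, the best is 4 at R0. Subgame-perfect outcome: (High, R0) with payoffs (6, 4).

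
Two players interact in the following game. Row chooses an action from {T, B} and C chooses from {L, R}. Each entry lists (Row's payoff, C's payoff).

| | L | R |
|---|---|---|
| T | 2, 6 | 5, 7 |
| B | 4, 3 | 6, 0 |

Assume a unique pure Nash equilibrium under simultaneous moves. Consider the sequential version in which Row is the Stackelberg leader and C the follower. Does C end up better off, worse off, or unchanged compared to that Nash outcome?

better off

Backward induction with Row moving first.
- T: BR = R, leader payoff 5.
- B: BR = L, leader payoff 4.
Row's induced payoffs are 5, 4, so Row commits to T. Subgame-perfect outcome: (T, R) with payoffs (5, 7).
For the simultaneous game, intersect best replies.
Row's best replies: L→B; R→B.
C's best replies: T→R; B→L.
Only (B, L) has each player best-responding; Nash payoffs (4, 3).
C earns 7 sequentially versus 3 at the Nash outcome: better off.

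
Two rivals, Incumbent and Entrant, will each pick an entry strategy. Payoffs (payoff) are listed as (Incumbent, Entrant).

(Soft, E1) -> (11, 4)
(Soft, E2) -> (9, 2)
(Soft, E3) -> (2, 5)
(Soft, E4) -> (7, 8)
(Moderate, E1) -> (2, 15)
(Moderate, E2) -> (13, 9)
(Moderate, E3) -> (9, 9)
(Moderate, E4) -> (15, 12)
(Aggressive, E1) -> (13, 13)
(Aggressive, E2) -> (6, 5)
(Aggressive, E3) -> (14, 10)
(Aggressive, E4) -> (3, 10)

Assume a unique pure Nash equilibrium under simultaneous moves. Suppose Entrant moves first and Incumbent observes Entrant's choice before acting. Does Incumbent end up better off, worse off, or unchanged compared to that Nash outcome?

unchanged

Work backward from Incumbent's decision.
- E1: Incumbent compares 11, 2, 13 and picks Aggressive; Entrant would get 13.
- E2: Incumbent compares 9, 13, 6 and picks Moderate; Entrant would get 9.
- E3: Incumbent compares 2, 9, 14 and picks Aggressive; Entrant would get 10.
- E4: Incumbent compares 7, 15, 3 and picks Moderate; Entrant would get 12.
Among 13, 9, 10, 12, the best is 13 at E1. Subgame-perfect outcome: (Aggressive, E1) with payoffs (13, 13).
Now find the simultaneous Nash equilibrium.
Incumbent's best replies: E1→Aggressive; E2→Moderate; E3→Aggressive; E4→Moderate.
Entrant's best replies: Soft→E4; Moderate→E1; Aggressive→E1.
The unique mutual best reply is (Aggressive, E1), giving (13, 13).
Incumbent earns 13 sequentially versus 13 at the Nash outcome: unchanged.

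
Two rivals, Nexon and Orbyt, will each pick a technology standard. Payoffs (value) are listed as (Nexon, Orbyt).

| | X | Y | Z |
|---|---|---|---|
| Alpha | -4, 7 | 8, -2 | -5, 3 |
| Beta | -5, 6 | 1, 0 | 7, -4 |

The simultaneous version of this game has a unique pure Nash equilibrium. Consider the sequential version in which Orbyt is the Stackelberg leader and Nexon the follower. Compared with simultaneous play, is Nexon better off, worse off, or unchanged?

unchanged

Work backward from Nexon's decision.
- X: BR = Alpha, leader payoff 7.
- Y: BR = Alpha, leader payoff -2.
- Z: BR = Beta, leader payoff -4.
Among 7, -2, -4, the best is 7 at X. Subgame-perfect outcome: (Alpha, X) with payoffs (-4, 7).
Now find the simultaneous Nash equilibrium.
Nexon's best replies: X→Alpha; Y→Alpha; Z→Beta.
Orbyt's best replies: Alpha→X; Beta→X.
The unique mutual best reply is (Alpha, X), giving (-4, 7).
Nexon earns -4 sequentially versus -4 at the Nash outcome: unchanged.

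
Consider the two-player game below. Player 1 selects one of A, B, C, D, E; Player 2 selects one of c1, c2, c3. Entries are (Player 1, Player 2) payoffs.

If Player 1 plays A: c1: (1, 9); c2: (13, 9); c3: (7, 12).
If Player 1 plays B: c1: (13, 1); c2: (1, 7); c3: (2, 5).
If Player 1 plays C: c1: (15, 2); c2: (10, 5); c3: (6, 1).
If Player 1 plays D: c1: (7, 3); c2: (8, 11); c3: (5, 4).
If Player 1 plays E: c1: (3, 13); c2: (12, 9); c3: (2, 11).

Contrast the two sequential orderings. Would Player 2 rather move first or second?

If Player 1 leads: Player 2's best replies are A→c3, B→c2, C→c2, D→c2, E→c1; Player 1's induced payoffs 7, 1, 10, 8, 3; outcome (C, c2), payoffs (10, 5).
If Player 2 leads: Player 1's best replies are c1→C, c2→A, c3→A; Player 2's induced payoffs 2, 9, 12; outcome (A, c3), payoffs (7, 12).
Player 2 gets 12 moving first and 5 moving second, so Player 2 prefers to move first.

first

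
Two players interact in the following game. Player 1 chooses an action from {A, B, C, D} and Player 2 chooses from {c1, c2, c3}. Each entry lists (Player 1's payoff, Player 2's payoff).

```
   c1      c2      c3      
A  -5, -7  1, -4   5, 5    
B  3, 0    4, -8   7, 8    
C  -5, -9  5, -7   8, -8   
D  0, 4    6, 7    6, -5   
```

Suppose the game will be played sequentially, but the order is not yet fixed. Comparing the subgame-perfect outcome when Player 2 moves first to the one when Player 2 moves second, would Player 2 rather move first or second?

second

If Player 1 leads: Player 2's best replies are A→c3, B→c3, C→c2, D→c2; Player 1's induced payoffs 5, 7, 5, 6; outcome (B, c3), payoffs (7, 8).
If Player 2 leads: Player 1's best replies are c1→B, c2→D, c3→C; Player 2's induced payoffs 0, 7, -8; outcome (D, c2), payoffs (6, 7).
Player 2 gets 7 moving first and 8 moving second, so Player 2 prefers to move second.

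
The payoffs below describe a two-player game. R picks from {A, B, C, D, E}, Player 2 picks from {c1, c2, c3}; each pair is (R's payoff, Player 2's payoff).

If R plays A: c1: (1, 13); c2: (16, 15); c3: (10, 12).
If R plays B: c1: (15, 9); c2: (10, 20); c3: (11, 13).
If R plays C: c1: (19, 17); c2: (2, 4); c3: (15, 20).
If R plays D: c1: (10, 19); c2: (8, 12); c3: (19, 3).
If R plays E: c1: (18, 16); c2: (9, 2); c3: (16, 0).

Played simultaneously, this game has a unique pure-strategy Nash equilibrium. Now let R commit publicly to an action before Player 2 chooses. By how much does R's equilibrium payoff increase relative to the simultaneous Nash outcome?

Backward induction with R moving first.
- A: Player 2 compares 13, 15, 12 and picks c2; R would get 16.
- B: Player 2 compares 9, 20, 13 and picks c2; R would get 10.
- C: Player 2 compares 17, 4, 20 and picks c3; R would get 15.
- D: Player 2 compares 19, 12, 3 and picks c1; R would get 10.
- E: Player 2 compares 16, 2, 0 and picks c1; R would get 18.
R's induced payoffs are 16, 10, 15, 10, 18, so R commits to E. Subgame-perfect outcome: (E, c1) with payoffs (18, 16).
For the simultaneous game, intersect best replies.
R's best replies: c1→C; c2→A; c3→D.
Player 2's best replies: A→c2; B→c2; C→c3; D→c1; E→c1.
Only (A, c2) has each player best-responding; Nash payoffs (16, 15).
R's commitment gain: 18 − 16 = 2.

2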